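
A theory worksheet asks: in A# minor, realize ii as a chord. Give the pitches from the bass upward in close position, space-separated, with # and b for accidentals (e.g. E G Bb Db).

B# D# F##

ii is the minor supertonic, borrowed from the parallel major (the Dorian ii). In A# minor that root is B#.
So the chord is B#-D#-F##.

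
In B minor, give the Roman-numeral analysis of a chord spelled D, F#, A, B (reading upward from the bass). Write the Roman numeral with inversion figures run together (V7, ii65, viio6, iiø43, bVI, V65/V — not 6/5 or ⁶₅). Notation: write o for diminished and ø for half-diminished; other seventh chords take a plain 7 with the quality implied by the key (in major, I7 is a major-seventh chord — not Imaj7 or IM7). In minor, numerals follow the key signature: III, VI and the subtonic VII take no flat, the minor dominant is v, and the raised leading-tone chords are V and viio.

i65

Stacked in thirds the chord is B-D-F#-A: a minor seventh chord on B.
B is scale degree 1 in B minor, and a minor seventh chord on that degree is written i7.
With D in the bass the chord is in first inversion, so the figured bass is 65.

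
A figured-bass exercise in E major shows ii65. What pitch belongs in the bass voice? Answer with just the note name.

A

ii in E major has root F#; the chord is F#-A-C#-E.
The figure 65 means first inversion — the third is in the bass.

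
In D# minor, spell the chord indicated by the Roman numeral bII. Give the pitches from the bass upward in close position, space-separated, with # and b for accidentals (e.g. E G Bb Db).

E G# B

Scale degree 2 in D# minor is E#; lowering it a half step gives E. bII is the Neapolitan chord — a major triad on the lowered second degree.
So the chord is E-G#-B.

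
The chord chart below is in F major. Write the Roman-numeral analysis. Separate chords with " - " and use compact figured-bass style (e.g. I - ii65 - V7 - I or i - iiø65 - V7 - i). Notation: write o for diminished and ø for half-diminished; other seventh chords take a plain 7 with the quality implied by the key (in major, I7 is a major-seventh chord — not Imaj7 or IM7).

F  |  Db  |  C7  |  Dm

I - bVI - V7 - vi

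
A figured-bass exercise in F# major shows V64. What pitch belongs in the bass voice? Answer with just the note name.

G#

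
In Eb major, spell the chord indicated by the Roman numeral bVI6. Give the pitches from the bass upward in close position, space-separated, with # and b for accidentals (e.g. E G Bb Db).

bVI6 is a major triad on the lowered sixth degree, borrowed from the parallel minor. In Eb major that root is Cb.
So the chord is Cb-Eb-Gb.
With the 6 figure the chord is in first inversion; from the bass Eb upward in close position it reads Eb-Gb-Cb.

Eb Gb Cb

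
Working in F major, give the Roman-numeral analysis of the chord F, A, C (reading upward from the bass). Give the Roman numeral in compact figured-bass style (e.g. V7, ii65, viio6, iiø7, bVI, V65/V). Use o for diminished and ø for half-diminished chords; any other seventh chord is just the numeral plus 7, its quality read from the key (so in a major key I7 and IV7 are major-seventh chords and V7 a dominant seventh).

I

Stacked in thirds the chord is F-A-C: a major triad on F.
F is scale degree 1 in F major, and a major triad on that degree is written I.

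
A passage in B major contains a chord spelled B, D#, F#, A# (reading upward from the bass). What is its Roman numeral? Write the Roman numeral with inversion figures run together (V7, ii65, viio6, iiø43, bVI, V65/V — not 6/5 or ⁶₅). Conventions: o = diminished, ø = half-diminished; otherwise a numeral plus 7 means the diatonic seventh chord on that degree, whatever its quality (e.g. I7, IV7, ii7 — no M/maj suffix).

The pitches B-D#-F#-A# form a major seventh chord rooted on B.
In B major, B is the tonic; the diatonic major seventh chord there is I7.

I7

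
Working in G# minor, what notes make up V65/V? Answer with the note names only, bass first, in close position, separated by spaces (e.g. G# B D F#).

C## E# G# A#

V65/V is a secondary dominant — the dominant seventh of V. V in G# minor is D#, so the applied chord's root is A#, a perfect fifth above.
Building a dominant seventh chord on A# gives A#-C##-E#-G#.
With the 65 figure the chord is in first inversion; from the bass C## upward in close position it reads C##-E#-G#-A#.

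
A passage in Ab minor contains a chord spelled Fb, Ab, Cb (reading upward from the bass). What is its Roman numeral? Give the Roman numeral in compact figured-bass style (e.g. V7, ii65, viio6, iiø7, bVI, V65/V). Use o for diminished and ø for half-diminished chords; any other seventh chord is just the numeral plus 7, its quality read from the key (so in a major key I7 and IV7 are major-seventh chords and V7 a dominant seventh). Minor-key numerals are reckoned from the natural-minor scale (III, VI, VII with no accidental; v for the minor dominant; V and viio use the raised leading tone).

The pitches Fb-Ab-Cb form a major triad rooted on Fb.
In Ab minor, Fb is the submediant; the diatonic major triad there is VI.

VI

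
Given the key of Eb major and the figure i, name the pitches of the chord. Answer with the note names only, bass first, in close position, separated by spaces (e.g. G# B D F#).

Eb Gb Bb

i is the minor tonic, borrowed from the parallel minor. In Eb major that root is Eb.
So the chord is Eb-Gb-Bb.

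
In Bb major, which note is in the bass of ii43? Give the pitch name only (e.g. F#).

ii in Bb major has root C; the chord is C-Eb-G-Bb.
The figure 43 means second inversion — the fifth is in the bass.

G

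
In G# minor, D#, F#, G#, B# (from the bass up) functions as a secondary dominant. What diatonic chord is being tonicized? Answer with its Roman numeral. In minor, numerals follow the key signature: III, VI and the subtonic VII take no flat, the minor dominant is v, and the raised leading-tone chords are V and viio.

iv

The chord is a dominant seventh chord on G#.
A dominant resolves down a perfect fifth: G# → C#. In G# minor, C# is scale degree 4, i.e. iv.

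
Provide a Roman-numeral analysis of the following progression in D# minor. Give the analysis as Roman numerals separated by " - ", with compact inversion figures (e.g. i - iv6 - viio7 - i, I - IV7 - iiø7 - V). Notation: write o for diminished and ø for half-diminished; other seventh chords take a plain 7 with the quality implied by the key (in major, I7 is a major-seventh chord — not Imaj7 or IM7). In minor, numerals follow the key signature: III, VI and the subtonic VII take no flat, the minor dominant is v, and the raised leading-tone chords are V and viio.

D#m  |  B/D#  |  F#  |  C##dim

D#m: minor triad on D# = scale degree 1 → i.
B/D#: root B is the submediant; major triad there is VI6.
F#: major triad on F# = scale degree 3 → III.
C##dim has root C##, degree 7 in D# minor, so viio.

i - VI6 - III - viio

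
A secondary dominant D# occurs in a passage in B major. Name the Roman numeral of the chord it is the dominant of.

The chord is a major triad on D#.
A dominant resolves down a perfect fifth: D# → G#. In B major, G# is scale degree 6, i.e. vi.

vi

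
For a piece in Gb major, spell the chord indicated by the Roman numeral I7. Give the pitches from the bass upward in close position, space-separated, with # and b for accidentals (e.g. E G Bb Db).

Gb Bb Db F

In Gb major, the tonic is Gb, and the diatonic chord built there is a major seventh chord.
That chord is spelled Gb-Bb-Db-F.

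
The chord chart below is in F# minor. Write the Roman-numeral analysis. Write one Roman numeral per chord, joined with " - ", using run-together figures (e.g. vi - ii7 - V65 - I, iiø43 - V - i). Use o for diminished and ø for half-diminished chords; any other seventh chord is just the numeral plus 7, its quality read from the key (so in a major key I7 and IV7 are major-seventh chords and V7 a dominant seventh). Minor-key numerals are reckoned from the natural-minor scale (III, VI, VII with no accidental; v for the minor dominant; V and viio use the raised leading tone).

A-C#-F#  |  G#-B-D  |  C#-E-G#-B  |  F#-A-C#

i6 - iio - v7 - i

A-C#-F#: minor triad on F# = scale degree 1 → i6.
G#-B-D: root G# is the supertonic; diminished triad there is iio.
C#-E-G#-B: minor seventh chord on C# = scale degree 5 → v7.
F#-A-C# has root F#, degree 1 in F# minor, so i.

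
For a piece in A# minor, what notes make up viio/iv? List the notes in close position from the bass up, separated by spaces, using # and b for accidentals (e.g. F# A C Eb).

C## E# G#

The slash marks an applied leading-tone chord: viio of iv. In A# minor, iv is D#, so the leading tone to it is C##, a half step below.
Building a diminished triad on C## gives C##-E#-G#.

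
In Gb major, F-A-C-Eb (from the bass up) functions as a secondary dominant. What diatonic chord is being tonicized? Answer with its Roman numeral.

iii

The chord is a dominant seventh chord on F.
A dominant resolves down a perfect fifth: F → Bb. In Gb major, Bb is scale degree 3, i.e. iii.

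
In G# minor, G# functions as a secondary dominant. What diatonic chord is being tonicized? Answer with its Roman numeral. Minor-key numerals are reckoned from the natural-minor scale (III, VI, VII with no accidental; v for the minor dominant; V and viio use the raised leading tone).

iv

The chord is a major triad on G#.
A dominant resolves down a perfect fifth: G# → C#. In G# minor, C# is scale degree 4, i.e. iv.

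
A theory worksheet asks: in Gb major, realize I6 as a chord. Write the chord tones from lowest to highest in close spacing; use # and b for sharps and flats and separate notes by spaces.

Bb Db Gb

The numeral's case and figure indicate a major triad. In Gb major its root, the tonic, is Gb.
Stacking thirds from Gb gives Gb-Bb-Db.
The figured bass 6 indicates first inversion, placing the third (Bb) in the bass: Bb-Db-Gb.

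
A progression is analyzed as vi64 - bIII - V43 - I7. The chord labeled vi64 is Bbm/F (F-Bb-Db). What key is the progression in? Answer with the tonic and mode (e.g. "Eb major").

Db major

vi64 is given as F-Bb-Db — a minor triad with root Bb.
If Bb is scale degree 6 and the mode makes that degree carry a minor triad, the tonic is Db and the mode is major.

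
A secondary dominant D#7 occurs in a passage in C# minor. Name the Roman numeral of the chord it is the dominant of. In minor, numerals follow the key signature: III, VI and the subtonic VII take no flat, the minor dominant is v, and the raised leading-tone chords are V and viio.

V

The chord is a dominant seventh chord on D#.
A dominant resolves down a perfect fifth: D# → G#. In C# minor, G# is scale degree 5, i.e. V.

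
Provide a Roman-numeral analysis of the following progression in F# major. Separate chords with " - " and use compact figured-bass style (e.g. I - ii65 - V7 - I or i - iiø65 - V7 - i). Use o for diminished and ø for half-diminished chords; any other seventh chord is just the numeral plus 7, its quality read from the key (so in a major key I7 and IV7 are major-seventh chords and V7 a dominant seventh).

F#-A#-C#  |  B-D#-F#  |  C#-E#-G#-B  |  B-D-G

I - IV - V7 - bII6

F#-A#-C#: root F# is the tonic; major triad there is I.
B-D#-F#: major triad on B = scale degree 4 → IV.
C#-E#-G#-B: dominant seventh chord on C# = scale degree 5 → V7.
B-D-G: G with this quality isn't in the key; a major triad on b2 is the Neapolitan sixth, bII6 (third, B, in the bass — hence the 6).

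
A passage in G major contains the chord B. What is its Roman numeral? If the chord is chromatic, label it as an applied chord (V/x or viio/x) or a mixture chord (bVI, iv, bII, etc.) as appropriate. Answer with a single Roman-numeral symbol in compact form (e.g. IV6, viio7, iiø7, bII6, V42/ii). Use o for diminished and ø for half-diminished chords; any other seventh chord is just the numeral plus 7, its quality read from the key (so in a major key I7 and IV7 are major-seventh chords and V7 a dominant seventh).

Stacked in thirds the chord is B-D#-F#: a major triad on B.
B is not a diatonic chord root with this quality in G major, but it lies a perfect fifth above E (vi), so the chord functions as an applied dominant of vi.

V/vi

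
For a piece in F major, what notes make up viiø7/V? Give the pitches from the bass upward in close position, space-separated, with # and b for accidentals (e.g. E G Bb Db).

The slash marks an applied leading-tone chord: viio of V. In F major, V is C, so the leading tone to it is B, a half step below.
Building a half-diminished seventh chord on B gives B-D-F-A.

B D F A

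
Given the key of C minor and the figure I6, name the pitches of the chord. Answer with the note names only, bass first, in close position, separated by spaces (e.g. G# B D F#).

I6 is the major tonic (Picardy third), borrowed from the parallel major. In C minor that root is C.
So the chord is C-E-G, a major triad.
With the 6 figure the chord is in first inversion; from the bass E upward in close position it reads E-G-C.

E G C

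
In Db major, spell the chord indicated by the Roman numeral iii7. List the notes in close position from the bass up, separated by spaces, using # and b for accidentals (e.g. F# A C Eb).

F Ab C Eb

In Db major, the third degree is F, and the diatonic chord built there is a minor seventh chord.
That chord is spelled F-Ab-C-Eb.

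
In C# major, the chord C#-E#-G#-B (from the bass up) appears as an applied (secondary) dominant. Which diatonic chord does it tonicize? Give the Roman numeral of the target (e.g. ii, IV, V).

IV

The chord is a dominant seventh chord on C#.
A dominant resolves down a perfect fifth: C# → F#. In C# major, F# is scale degree 4, i.e. IV.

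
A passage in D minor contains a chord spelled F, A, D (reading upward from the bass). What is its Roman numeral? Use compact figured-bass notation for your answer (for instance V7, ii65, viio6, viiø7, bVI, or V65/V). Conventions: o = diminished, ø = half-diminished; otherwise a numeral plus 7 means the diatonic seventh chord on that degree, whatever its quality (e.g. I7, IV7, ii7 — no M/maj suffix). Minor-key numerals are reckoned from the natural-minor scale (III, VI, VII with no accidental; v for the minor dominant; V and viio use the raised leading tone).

The pitches D-F-A form a minor triad rooted on D.
In D minor, D is the tonic; the diatonic minor triad there is i.
With F in the bass the chord is in first inversion, so the figured bass is 6.

i6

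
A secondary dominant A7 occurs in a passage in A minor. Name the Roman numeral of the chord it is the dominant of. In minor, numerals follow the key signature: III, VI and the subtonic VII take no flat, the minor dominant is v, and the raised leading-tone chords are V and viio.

iv

The chord is a dominant seventh chord on A.
A dominant resolves down a perfect fifth: A → D. In A minor, D is scale degree 4, i.e. iv.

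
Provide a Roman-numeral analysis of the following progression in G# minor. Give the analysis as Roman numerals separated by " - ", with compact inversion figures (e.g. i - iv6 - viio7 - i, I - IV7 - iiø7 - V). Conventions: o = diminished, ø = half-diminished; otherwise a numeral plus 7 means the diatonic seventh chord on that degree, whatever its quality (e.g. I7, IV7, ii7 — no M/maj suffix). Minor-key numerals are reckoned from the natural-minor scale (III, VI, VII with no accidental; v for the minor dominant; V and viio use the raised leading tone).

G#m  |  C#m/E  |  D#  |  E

i - iv6 - V - VI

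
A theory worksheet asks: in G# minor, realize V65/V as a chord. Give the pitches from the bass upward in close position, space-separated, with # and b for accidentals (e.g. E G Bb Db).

The slash means an applied dominant: we want the dominant of V. In G# minor, V is D# major, and its dominant is built on A#.
Building a dominant seventh chord on A# gives A#-C##-E#-G#.
The figured bass 65 indicates first inversion, placing the third (C##) in the bass: C##-E#-G#-A#.

C## E# G# A#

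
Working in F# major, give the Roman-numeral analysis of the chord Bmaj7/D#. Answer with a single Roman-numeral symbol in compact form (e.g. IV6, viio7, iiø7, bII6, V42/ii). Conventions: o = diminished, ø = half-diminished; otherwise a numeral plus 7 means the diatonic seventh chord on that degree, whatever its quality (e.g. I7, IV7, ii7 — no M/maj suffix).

IV65

The pitches B-D#-F#-A# form a major seventh chord rooted on B.
In F# major, B is the subdominant; the diatonic major seventh chord there is IV7.
With D# in the bass the chord is in first inversion, so the figured bass is 65.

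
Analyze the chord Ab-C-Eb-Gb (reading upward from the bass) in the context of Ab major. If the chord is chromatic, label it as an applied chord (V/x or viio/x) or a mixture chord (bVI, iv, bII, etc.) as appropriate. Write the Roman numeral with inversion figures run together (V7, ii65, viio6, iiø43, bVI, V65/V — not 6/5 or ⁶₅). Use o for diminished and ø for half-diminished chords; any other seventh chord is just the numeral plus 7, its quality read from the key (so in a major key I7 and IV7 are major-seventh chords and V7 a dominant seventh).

Stacked in thirds the chord is Ab-C-Eb-Gb: a dominant seventh chord on Ab.
Ab is not a diatonic chord root with this quality in Ab major, but it lies a perfect fifth above Db (IV), so the chord functions as an applied dominant of IV.

V7/IV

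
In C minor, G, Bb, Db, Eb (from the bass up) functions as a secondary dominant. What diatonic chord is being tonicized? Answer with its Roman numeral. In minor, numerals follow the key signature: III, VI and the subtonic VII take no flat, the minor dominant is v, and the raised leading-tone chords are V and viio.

VI

The chord is a dominant seventh chord on Eb.
A dominant resolves down a perfect fifth: Eb → Ab. In C minor, Ab is scale degree 6, i.e. VI.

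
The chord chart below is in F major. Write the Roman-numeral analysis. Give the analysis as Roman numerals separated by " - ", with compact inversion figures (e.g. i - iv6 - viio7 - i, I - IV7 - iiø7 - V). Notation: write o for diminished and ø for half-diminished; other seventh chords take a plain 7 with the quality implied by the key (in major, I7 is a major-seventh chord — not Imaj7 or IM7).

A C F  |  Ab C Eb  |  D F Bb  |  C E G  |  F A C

A-C-F: root F is the tonic; major triad there is I6.
Ab-C-Eb is non-diatonic — bIII, a mixture chord from F minor.
D-F-Bb: root Bb is the subdominant; major triad there is IV6.
C-E-G: root C is the dominant; major triad there is V.
F-A-C: root F is the tonic; major triad there is I.

I6 - bIII - IV6 - V - I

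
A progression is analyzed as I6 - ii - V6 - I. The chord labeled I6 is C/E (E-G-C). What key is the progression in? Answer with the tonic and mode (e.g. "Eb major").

C major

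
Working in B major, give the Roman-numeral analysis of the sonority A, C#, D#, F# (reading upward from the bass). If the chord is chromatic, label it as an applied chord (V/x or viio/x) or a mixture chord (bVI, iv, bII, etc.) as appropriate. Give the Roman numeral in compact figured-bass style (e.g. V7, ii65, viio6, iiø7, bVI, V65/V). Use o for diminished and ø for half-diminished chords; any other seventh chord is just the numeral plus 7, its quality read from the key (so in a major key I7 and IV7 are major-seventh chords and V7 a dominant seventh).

viiø43/IV

The pitches D#-F#-A-C# form a half-diminished seventh chord rooted on D#.
D# sits a half step below E (IV in B major); a diminished chord there is the applied leading-tone chord of IV.
With A in the bass the chord is in second inversion, so the figured bass is 43.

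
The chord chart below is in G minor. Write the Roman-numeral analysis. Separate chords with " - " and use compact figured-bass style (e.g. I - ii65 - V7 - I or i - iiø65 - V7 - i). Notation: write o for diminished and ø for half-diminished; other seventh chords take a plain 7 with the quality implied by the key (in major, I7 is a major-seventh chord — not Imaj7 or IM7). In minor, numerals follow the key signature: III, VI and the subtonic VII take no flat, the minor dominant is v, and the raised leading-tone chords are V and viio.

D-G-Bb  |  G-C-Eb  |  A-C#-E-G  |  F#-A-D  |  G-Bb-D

D-G-Bb: minor triad on G = scale degree 1 → i64.
G-C-Eb: minor triad on C = scale degree 4 → iv64.
A-C#-E-G is the secondary dominant of V (dominant seventh chord on A): V7/V.
F#-A-D has root D, degree 5 in G minor, so V6.
G-Bb-D has root G, degree 1 in G minor, so i.

i64 - iv64 - V7/V - V6 - i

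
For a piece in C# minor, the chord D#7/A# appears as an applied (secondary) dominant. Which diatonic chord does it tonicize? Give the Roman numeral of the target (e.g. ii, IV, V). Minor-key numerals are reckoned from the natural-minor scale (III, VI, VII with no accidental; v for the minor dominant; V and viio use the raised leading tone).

V

The chord is a dominant seventh chord on D#.
A dominant resolves down a perfect fifth: D# → G#. In C# minor, G# is scale degree 5, i.e. V.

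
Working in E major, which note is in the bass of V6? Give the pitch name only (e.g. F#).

D#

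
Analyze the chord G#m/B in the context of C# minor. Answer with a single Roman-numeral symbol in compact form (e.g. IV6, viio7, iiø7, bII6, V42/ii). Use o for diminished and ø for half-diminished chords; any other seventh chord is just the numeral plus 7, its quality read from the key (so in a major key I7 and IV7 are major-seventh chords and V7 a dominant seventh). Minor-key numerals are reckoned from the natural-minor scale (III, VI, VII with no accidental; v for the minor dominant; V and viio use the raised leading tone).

The pitches G#-B-D# form a minor triad rooted on G#.
G# is scale degree 5 in C# minor, and a minor triad on that degree is written v.
With B in the bass the chord is in first inversion, so the figured bass is 6.

v6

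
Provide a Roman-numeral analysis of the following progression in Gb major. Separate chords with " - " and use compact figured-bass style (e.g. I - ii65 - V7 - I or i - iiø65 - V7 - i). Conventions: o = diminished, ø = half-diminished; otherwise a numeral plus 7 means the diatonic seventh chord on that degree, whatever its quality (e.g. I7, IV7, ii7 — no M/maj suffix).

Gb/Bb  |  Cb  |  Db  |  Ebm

I6 - IV - V - vi

Gb/Bb has root Gb, degree 1 in Gb major, so I6.
Cb has root Cb, degree 4 in Gb major, so IV.
Db has root Db, degree 5 in Gb major, so V.
Ebm has root Eb, degree 6 in Gb major, so vi.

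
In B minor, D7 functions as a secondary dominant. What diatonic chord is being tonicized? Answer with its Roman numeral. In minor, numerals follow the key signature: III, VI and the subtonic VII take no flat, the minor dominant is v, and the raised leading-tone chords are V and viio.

The chord is a dominant seventh chord on D.
A dominant resolves down a perfect fifth: D → G. In B minor, G is scale degree 6, i.e. VI.

VI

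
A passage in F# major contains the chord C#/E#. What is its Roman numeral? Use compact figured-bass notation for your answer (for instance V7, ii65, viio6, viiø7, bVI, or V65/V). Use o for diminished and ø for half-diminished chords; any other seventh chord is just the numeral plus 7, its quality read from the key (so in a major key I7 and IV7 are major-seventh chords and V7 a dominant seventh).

V6

Stacked in thirds the chord is C#-E#-G#: a major triad on C#.
In F# major, C# is the dominant; the diatonic major triad there is V.
With E# in the bass the chord is in first inversion, so the figured bass is 6.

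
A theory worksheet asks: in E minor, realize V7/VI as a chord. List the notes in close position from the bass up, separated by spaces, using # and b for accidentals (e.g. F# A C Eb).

V7/VI is a secondary dominant — the dominant seventh of VI. VI in E minor is C, so the applied chord's root is G, a perfect fifth above.
Building a dominant seventh chord on G gives G-B-D-F.

G B D F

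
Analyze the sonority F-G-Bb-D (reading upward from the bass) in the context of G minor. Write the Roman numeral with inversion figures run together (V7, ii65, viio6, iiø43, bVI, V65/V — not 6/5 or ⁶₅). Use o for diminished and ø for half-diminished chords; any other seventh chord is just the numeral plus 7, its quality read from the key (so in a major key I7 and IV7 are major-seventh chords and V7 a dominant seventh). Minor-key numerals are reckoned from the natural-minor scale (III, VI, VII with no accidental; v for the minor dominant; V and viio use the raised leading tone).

Stacked in thirds the chord is G-Bb-D-F: a minor seventh chord on G.
G is scale degree 1 in G minor, and a minor seventh chord on that degree is written i7.
With F in the bass the chord is in third inversion, so the figured bass is 42.

i42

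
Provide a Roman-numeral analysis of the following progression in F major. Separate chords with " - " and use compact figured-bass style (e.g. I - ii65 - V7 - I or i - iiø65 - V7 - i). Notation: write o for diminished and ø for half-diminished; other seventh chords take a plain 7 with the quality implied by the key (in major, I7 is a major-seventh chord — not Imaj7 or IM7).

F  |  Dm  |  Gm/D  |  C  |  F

I - vi - ii64 - V - I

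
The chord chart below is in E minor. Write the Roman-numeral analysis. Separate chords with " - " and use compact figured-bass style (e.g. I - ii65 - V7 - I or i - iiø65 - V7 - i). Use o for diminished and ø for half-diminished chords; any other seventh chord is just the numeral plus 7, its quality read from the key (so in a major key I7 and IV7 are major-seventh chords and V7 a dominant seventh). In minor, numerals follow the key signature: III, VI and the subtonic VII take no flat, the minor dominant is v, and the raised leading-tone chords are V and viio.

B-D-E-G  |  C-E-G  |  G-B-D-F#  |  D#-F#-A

i43 - VI - III7 - viio

B-D-E-G has root E, degree 1 in E minor, so i43.
C-E-G has root C, degree 6 in E minor, so VI.
G-B-D-F# has root G, degree 3 in E minor, so III7.
D#-F#-A has root D#, degree 7 in E minor, so viio.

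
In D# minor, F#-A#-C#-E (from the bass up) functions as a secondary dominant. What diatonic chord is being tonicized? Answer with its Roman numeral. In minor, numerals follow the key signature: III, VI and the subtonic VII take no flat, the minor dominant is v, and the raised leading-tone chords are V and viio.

The chord is a dominant seventh chord on F#.
A dominant resolves down a perfect fifth: F# → B. In D# minor, B is scale degree 6, i.e. VI.

VI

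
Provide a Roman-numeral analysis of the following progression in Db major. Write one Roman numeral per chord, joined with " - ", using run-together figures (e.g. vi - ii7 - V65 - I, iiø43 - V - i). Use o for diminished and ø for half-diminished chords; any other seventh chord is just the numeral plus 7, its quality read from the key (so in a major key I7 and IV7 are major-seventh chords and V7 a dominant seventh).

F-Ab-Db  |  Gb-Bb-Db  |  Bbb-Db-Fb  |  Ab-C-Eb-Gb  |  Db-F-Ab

F-Ab-Db: major triad on Db = scale degree 1 → I6.
Gb-Bb-Db has root Gb, degree 4 in Db major, so IV.
Bbb-Db-Fb: major triad on Bbb — chromatic; bVI (borrowed from the parallel minor).
Ab-C-Eb-Gb has root Ab, degree 5 in Db major, so V7.
Db-F-Ab has root Db, degree 1 in Db major, so I.

I6 - IV - bVI - V7 - I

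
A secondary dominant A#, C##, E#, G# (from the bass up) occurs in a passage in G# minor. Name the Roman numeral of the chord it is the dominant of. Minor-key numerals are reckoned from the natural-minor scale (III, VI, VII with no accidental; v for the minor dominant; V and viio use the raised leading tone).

The chord is a dominant seventh chord on A#.
A dominant resolves down a perfect fifth: A# → D#. In G# minor, D# is scale degree 5, i.e. V.

V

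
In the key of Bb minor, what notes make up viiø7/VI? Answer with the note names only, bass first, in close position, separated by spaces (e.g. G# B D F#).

F Ab Cb Eb

viiø7/VI is a secondary leading-tone chord. The target VI is Gb in Bb minor; the applied chord is rooted a semitone below, on F.
Building a half-diminished seventh chord on F gives F-Ab-Cb-Eb.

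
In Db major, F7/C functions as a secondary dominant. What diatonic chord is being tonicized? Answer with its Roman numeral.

The chord is a dominant seventh chord on F.
A dominant resolves down a perfect fifth: F → Bb. In Db major, Bb is scale degree 6, i.e. vi.

vi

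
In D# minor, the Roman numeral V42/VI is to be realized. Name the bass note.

The applied chord V42/VI is rooted on F#: F#-A#-C#-E.
The figure 42 means third inversion — the seventh is in the bass.

E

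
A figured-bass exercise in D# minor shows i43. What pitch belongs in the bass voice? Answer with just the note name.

i in D# minor has root D#; the chord is D#-F#-A#-C#.
The figure 43 means second inversion — the fifth is in the bass.

A#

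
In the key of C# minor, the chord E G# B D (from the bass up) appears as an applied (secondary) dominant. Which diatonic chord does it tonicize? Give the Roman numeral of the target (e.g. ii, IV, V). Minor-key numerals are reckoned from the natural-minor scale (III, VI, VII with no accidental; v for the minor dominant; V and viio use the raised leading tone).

VI

The chord is a dominant seventh chord on E.
A dominant resolves down a perfect fifth: E → A. In C# minor, A is scale degree 6, i.e. VI.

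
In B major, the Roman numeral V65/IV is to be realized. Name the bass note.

The applied chord V65/IV is rooted on B: B-D#-F#-A.
The figure 65 means first inversion — the third is in the bass.

D#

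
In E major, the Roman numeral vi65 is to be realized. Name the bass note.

vi in E major has root C#; the chord is C#-E-G#-B.
The figure 65 means first inversion — the third is in the bass.

E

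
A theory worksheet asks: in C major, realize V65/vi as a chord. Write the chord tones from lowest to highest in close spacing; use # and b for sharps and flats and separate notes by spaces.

The slash means an applied dominant: we want the dominant of vi. In C major, vi is A minor, and its dominant is built on E.
Building a dominant seventh chord on E gives E-G#-B-D.
With the 65 figure the chord is in first inversion; from the bass G# upward in close position it reads G#-B-D-E.

G# B D E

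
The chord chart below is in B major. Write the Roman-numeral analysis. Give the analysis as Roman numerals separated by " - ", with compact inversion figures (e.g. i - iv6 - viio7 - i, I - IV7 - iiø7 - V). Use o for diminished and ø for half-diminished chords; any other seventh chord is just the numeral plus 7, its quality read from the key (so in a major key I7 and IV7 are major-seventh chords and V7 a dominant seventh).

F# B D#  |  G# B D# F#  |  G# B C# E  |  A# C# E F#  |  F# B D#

I64 - vi7 - ii43 - V65 - I64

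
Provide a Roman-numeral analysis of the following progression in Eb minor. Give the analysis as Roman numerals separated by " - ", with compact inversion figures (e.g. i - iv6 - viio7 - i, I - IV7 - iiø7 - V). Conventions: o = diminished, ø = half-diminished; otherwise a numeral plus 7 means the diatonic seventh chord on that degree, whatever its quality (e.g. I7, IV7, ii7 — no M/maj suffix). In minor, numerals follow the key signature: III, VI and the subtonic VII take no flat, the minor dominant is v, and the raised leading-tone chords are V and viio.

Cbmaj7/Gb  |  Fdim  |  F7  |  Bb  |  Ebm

VI43 - iio - V7/V - V - i

Cbmaj7/Gb has root Cb, degree 6 in Eb minor, so VI43.
Fdim has root F, degree 2 in Eb minor, so iio.
F7: a dominant seventh chord on F, the applied dominant of V → V7/V.
Bb: root Bb is the dominant; major triad there is V.
Ebm has root Eb, degree 1 in Eb minor, so i.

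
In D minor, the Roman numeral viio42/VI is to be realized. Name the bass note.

The applied chord viio42/VI is rooted on A: A-C-Eb-Gb.
The figure 42 means third inversion — the seventh is in the bass.

Gb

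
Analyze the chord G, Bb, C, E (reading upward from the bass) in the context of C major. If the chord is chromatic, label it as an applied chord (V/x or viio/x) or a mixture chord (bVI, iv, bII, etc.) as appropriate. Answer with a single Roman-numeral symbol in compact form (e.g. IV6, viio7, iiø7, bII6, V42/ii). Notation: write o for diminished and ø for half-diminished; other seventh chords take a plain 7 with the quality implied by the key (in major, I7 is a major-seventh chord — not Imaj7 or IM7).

V43/IV

Stacked in thirds the chord is C-E-G-Bb: a dominant seventh chord on C.
C is not a diatonic chord root with this quality in C major, but it lies a perfect fifth above F (IV), so the chord functions as an applied dominant of IV.
With G in the bass the chord is in second inversion, so the figured bass is 43.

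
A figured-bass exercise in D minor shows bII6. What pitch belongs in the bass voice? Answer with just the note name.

G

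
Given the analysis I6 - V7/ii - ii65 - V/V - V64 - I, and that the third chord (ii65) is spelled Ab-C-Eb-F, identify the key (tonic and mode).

The chord Fm7/Ab is a minor seventh chord rooted on F; its label is ii65.
If F is scale degree 2 and the mode makes that degree carry a minor seventh chord, the tonic is Eb and the mode is major.

Eb major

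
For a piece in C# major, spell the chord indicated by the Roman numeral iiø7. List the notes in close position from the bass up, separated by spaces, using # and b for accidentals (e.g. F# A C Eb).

D# F# A C#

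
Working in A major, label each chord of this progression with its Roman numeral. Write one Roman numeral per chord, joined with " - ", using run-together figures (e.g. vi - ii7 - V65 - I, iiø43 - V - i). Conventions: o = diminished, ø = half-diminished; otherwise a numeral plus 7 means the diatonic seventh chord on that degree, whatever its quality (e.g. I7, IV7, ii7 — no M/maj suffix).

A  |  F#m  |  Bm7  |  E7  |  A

A: root A is the tonic; major triad there is I.
F#m: root F# is the submediant; minor triad there is vi.
Bm7: root B is the supertonic; minor seventh chord there is ii7.
E7: dominant seventh chord on E = scale degree 5 → V7.
A: root A is the tonic; major triad there is I.

I - vi - ii7 - V7 - I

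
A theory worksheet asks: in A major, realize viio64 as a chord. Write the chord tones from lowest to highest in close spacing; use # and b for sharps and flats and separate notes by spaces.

D G# B

In A major, scale degree 7 is G#, and the diatonic chord built there is a diminished triad.
That chord is spelled G#-B-D.
With the 64 figure the chord is in second inversion; from the bass D upward in close position it reads D-G#-B.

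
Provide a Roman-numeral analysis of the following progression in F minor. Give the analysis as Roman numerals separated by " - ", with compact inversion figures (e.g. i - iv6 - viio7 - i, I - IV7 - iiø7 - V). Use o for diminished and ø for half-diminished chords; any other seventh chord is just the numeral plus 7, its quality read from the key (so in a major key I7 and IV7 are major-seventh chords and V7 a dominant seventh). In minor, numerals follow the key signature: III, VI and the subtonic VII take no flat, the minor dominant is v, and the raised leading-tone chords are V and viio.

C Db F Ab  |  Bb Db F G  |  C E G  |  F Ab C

C-Db-F-Ab: major seventh chord on Db = scale degree 6 → VI42.
Bb-Db-F-G: root G is the supertonic; half-diminished seventh chord there is iiø65.
C-E-G: major triad on C = scale degree 5 → V.
F-Ab-C has root F, degree 1 in F minor, so i.

VI42 - iiø65 - V - i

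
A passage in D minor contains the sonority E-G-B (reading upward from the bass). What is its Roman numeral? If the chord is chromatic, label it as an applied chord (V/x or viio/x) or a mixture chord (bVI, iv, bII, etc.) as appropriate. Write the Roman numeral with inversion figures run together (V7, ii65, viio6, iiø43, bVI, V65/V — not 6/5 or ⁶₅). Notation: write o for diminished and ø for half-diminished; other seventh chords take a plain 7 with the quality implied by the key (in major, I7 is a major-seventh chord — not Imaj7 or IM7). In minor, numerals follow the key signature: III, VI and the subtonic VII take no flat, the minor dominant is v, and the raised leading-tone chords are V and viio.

The pitches E-G-B form a minor triad rooted on E.
E is the second degree of D minor. This is the minor supertonic, borrowed from the parallel major (the Dorian ii).

ii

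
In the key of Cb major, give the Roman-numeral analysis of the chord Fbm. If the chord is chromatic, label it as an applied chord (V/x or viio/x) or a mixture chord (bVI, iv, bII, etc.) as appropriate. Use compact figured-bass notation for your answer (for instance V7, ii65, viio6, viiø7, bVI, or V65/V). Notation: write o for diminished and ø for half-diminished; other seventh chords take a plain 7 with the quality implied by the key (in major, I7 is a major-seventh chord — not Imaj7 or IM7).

iv

Stacked in thirds the chord is Fb-Abb-Cb: a minor triad on Fb.
Fb is the fourth degree of Cb major. This is the minor subdominant, borrowed from the parallel minor.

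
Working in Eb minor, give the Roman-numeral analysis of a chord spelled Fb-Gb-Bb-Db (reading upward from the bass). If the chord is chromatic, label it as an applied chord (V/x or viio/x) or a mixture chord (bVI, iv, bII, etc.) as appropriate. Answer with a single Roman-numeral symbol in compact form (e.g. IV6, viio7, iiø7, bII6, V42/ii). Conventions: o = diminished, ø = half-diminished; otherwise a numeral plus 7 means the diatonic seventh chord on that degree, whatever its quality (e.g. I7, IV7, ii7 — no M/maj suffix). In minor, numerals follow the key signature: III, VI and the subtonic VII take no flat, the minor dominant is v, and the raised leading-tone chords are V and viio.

Stacked in thirds the chord is Gb-Bb-Db-Fb: a dominant seventh chord on Gb.
Gb is not a diatonic chord root with this quality in Eb minor, but it lies a perfect fifth above Cb (VI), so the chord functions as an applied dominant of VI.
With Fb in the bass the chord is in third inversion, so the figured bass is 42.

V42/VI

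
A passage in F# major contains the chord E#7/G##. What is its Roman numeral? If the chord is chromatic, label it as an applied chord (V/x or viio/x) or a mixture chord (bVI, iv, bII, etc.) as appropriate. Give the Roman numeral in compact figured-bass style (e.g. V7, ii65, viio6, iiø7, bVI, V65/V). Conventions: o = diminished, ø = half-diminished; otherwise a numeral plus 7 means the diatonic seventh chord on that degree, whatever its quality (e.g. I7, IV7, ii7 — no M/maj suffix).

V65/iii

Stacked in thirds the chord is E#-G##-B#-D#: a dominant seventh chord on E#.
E# is not a diatonic chord root with this quality in F# major, but it lies a perfect fifth above A# (iii), so the chord functions as an applied dominant of iii.
With G## in the bass the chord is in first inversion, so the figured bass is 65.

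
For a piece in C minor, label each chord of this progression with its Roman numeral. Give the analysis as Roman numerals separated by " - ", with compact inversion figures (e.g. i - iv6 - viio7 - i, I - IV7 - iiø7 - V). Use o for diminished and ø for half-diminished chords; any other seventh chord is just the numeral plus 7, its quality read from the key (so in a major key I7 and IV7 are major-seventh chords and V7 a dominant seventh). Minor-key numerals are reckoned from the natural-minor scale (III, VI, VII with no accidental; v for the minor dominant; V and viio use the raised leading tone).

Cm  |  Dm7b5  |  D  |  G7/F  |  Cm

i - iiø7 - V/V - V42 - i

Cm has root C, degree 1 in C minor, so i.
Dm7b5 has root D, degree 2 in C minor, so iiø7.
D: chromatic; D is V of V, so V/V.
G7/F: dominant seventh chord on G = scale degree 5 → V42.
Cm: minor triad on C = scale degree 1 → i.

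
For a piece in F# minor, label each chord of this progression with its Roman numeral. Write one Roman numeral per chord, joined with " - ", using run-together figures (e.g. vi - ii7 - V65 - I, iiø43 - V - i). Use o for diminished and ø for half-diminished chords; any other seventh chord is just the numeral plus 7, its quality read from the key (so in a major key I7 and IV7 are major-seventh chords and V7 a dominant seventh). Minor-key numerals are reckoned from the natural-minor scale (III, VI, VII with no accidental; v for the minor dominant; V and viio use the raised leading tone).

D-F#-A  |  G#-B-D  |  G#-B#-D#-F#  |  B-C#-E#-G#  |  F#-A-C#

VI - iio - V7/V - V42 - i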